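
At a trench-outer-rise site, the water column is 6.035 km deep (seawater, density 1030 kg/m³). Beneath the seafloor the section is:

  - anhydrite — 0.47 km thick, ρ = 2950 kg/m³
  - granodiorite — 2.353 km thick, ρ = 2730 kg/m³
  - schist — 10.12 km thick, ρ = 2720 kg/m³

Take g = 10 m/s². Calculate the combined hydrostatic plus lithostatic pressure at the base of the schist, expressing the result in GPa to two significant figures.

seawater: 1030 kg/m³ × 10 m/s² × 6035 m = 6.216×10^7 Pa = 0.06216 GPa
anhydrite: 2950 kg/m³ × 10 m/s² × 470 m = 1.387×10^7 Pa = 0.01387 GPa
granodiorite: 2730 kg/m³ × 10 m/s² × 2353 m = 6.424×10^7 Pa = 0.06424 GPa
schist: 2720 kg/m³ × 10 m/s² × 10120 m = 2.753×10^8 Pa = 0.2753 GPa
Total = 0.06216 + 0.01387 + 0.06424 + 0.2753 = 0.41553 GPa

0.42 GPa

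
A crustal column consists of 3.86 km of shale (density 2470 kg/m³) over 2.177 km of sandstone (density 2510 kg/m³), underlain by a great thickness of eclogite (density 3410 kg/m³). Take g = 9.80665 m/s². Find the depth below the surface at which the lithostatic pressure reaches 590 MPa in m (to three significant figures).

Pressure at base of upper layers: 2470×9.80665×3860 + 2510×9.80665×2177 = 1.471×10^8 Pa = 147.1 MPa
Remaining pressure to be supplied by eclogite: 5.900×10^8 − 1.471×10^8 = 4.429×10^8 Pa
Additional depth in eclogite = 4.429×10^8 Pa / (3410 kg/m³ × 9.80665 m/s²) = 13245 m
Total depth = 6037 m + 13245 m = 19282 m

19300 m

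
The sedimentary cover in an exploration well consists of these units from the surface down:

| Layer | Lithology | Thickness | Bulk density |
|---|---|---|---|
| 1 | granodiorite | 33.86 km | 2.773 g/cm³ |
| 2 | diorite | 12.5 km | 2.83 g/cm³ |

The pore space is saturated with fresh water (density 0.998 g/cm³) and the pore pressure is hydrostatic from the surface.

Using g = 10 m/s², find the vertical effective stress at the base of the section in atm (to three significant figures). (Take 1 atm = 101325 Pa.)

Overburden (lithostatic) stress σ_v:
granodiorite: 2773 kg/m³ × 10 m/s² × 33860 m = 9.389×10^8 Pa = 938.9 MPa
diorite: 2830 kg/m³ × 10 m/s² × 12500 m = 3.538×10^8 Pa = 353.8 MPa
Total = 938.9 + 353.8 = 1292.7 MPa
Pore pressure P_p = 998 kg/m³ × 10 m/s² × 46360 m = 4.627×10^8 Pa = 462.7 MPa
Effective stress σ' = σ_v − P_p = 1293 − 462.7 = 830.01 MPa = 8191.6 atm

8190 atm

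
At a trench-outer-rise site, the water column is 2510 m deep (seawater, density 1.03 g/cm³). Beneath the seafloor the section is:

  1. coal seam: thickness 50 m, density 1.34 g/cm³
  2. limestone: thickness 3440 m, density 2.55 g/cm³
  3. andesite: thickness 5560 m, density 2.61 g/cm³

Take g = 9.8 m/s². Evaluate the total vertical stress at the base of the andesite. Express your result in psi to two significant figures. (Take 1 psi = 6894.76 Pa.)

37000 psi

seawater: 1030 kg/m³ × 9.8 m/s² × 2510 m = 2.534×10^7 Pa = 3675 psi
coal seam: 1340 kg/m³ × 9.8 m/s² × 50 m = 6.566×10^5 Pa = 95.23 psi
limestone: 2550 kg/m³ × 9.8 m/s² × 3440 m = 8.597×10^7 Pa = 12468 psi
andesite: 2610 kg/m³ × 9.8 m/s² × 5560 m = 1.422×10^8 Pa = 20626 psi
Total = 3675 + 95.23 + 12468 + 20626 = 36865 psi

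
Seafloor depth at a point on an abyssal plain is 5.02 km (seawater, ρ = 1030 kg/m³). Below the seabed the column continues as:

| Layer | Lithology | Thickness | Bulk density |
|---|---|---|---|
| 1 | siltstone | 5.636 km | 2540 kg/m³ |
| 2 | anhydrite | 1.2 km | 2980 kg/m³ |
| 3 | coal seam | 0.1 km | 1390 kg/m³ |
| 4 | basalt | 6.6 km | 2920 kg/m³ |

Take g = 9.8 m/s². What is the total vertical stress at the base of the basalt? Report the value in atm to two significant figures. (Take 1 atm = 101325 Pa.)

seawater: 1030 kg/m³ × 9.8 m/s² × 5020 m = 5.067×10^7 Pa = 500.1 atm
siltstone: 2540 kg/m³ × 9.8 m/s² × 5636 m = 1.403×10^8 Pa = 1385 atm
anhydrite: 2980 kg/m³ × 9.8 m/s² × 1200 m = 3.504×10^7 Pa = 345.9 atm
coal seam: 1390 kg/m³ × 9.8 m/s² × 100 m = 1.362×10^6 Pa = 13.44 atm
basalt: 2920 kg/m³ × 9.8 m/s² × 6600 m = 1.889×10^8 Pa = 1864 atm
Total = 500.1 + 1385 + 345.9 + 13.44 + 1864 = 4107.9 atm

4100 atm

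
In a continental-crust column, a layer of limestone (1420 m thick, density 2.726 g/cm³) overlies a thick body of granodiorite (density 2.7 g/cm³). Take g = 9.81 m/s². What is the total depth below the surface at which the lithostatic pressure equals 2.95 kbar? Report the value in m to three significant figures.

Pressure at base of upper layers: 2726×9.81×1420 = 3.797×10^7 Pa = 0.3797 kbar
Remaining pressure to be supplied by granodiorite: 2.950×10^8 − 3.797×10^7 = 2.570×10^8 Pa
Additional depth in granodiorite = 2.570×10^8 Pa / (2700 kg/m³ × 9.81 m/s²) = 9703.9 m
Total depth = 1420 m + 9703.9 m = 11124 m

11100 m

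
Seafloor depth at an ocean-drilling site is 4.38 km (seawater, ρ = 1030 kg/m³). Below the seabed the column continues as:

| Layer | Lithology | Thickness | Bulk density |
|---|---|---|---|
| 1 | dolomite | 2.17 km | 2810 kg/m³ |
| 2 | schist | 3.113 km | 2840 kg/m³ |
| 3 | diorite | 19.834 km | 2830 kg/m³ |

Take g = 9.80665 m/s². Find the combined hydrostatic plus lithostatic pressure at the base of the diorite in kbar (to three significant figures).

7.41 kbar

seawater: 1030 kg/m³ × 9.80665 m/s² × 4380 m = 4.424×10^7 Pa = 0.4424 kbar
dolomite: 2810 kg/m³ × 9.80665 m/s² × 2170 m = 5.980×10^7 Pa = 0.5980 kbar
schist: 2840 kg/m³ × 9.80665 m/s² × 3113 m = 8.670×10^7 Pa = 0.8670 kbar
diorite: 2830 kg/m³ × 9.80665 m/s² × 19834 m = 5.504×10^8 Pa = 5.504 kbar
Total = 0.4424 + 0.5980 + 0.8670 + 5.504 = 7.4119 kbar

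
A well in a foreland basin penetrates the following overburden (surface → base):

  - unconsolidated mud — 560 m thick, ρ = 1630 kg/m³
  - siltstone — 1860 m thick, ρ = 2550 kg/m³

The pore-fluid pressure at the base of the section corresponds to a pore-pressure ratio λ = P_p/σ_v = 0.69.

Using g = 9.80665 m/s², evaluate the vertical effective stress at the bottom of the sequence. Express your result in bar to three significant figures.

172 bar

Overburden (lithostatic) stress σ_v:
unconsolidated mud: 1630 kg/m³ × 9.80665 m/s² × 560 m = 8.952×10^6 Pa = 8.952 MPa
siltstone: 2550 kg/m³ × 9.80665 m/s² × 1860 m = 4.651×10^7 Pa = 46.51 MPa
Total = 8.952 + 46.51 = 55.464 MPa
Pore pressure P_p = λ·σ_v = 0.69 × 55.46 MPa = 38.27 MPa
Effective stress σ' = σ_v − P_p = 55.46 − 38.27 = 17.194 MPa = 171.94 bar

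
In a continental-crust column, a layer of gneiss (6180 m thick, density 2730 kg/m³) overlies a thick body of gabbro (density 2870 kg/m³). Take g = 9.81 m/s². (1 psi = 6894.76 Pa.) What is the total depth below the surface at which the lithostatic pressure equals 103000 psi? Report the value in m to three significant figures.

25500 m

Pressure at base of upper layers: 2730×9.81×6180 = 1.655×10^8 Pa = 24005 psi
Remaining pressure to be supplied by gabbro: 7.102×10^8 − 1.655×10^8 = 5.447×10^8 Pa
Additional depth in gabbro = 5.447×10^8 Pa / (2870 kg/m³ × 9.81 m/s²) = 19345 m
Total depth = 6180 m + 19345 m = 25525 m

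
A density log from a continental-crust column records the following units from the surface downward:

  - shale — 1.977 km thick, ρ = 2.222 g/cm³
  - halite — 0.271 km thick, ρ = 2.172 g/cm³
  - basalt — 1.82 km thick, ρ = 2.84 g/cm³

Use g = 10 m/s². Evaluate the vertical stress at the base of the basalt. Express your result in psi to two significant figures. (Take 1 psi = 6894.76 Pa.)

15000 psi

shale: 2222 kg/m³ × 10 m/s² × 1977 m = 4.393×10^7 Pa = 6371 psi
halite: 2172 kg/m³ × 10 m/s² × 271 m = 5.886×10^6 Pa = 853.7 psi
basalt: 2840 kg/m³ × 10 m/s² × 1820 m = 5.169×10^7 Pa = 7497 psi
Total = 6371 + 853.7 + 7497 = 14722 psi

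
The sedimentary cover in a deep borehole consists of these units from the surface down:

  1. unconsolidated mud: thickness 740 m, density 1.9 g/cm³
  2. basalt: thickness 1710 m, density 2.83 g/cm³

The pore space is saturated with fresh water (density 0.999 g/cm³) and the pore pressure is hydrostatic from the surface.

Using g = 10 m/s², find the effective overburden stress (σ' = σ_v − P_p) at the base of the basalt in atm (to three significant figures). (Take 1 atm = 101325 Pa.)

Overburden (lithostatic) stress σ_v:
unconsolidated mud: 1900 kg/m³ × 10 m/s² × 740 m = 1.406×10^7 Pa = 14.06 MPa
basalt: 2830 kg/m³ × 10 m/s² × 1710 m = 4.839×10^7 Pa = 48.39 MPa
Total = 14.06 + 48.39 = 62.453 MPa
Pore pressure P_p = 999 kg/m³ × 10 m/s² × 2450 m = 2.448×10^7 Pa = 24.48 MPa
Effective stress σ' = σ_v − P_p = 62.45 − 24.48 = 37.977 MPa = 374.81 atm

375 atm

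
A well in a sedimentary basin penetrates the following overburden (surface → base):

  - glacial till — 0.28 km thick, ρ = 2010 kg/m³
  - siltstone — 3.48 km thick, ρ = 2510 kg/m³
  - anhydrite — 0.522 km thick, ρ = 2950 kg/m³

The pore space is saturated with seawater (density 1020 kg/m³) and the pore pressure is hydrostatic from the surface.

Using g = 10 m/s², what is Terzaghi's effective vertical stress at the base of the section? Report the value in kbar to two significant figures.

Overburden (lithostatic) stress σ_v:
glacial till: 2010 kg/m³ × 10 m/s² × 280 m = 5.628×10^6 Pa = 5.628 MPa
siltstone: 2510 kg/m³ × 10 m/s² × 3480 m = 8.735×10^7 Pa = 87.35 MPa
anhydrite: 2950 kg/m³ × 10 m/s² × 522 m = 1.540×10^7 Pa = 15.40 MPa
Total = 5.628 + 87.35 + 15.40 = 108.38 MPa
Pore pressure P_p = 1020 kg/m³ × 10 m/s² × 4282 m = 4.368×10^7 Pa = 43.68 MPa
Effective stress σ' = σ_v − P_p = 108.4 − 43.68 = 64.699 MPa = 0.64699 kbar

0.65 kbar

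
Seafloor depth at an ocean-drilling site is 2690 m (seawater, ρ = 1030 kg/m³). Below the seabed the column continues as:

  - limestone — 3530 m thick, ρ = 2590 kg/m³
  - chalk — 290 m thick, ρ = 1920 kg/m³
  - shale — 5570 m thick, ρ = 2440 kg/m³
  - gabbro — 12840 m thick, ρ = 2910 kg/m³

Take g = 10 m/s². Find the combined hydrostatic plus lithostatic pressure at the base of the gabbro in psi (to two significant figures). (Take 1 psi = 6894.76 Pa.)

seawater: 1030 kg/m³ × 10 m/s² × 2690 m = 2.771×10^7 Pa = 4019 psi
limestone: 2590 kg/m³ × 10 m/s² × 3530 m = 9.143×10^7 Pa = 13260 psi
chalk: 1920 kg/m³ × 10 m/s² × 290 m = 5.568×10^6 Pa = 807.6 psi
shale: 2440 kg/m³ × 10 m/s² × 5570 m = 1.359×10^8 Pa = 19712 psi
gabbro: 2910 kg/m³ × 10 m/s² × 12840 m = 3.736×10^8 Pa = 54192 psi
Total = 4019 + 13260 + 807.6 + 19712 + 54192 = 91991 psi

92000 psi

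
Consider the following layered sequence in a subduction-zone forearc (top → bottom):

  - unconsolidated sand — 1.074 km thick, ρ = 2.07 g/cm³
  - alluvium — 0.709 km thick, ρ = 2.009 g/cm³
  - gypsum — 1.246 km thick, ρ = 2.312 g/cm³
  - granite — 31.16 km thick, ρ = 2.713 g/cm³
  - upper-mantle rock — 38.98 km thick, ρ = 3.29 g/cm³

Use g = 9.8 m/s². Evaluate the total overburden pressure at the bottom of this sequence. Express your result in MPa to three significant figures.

unconsolidated sand: 2070 kg/m³ × 9.8 m/s² × 1074 m = 2.179×10^7 Pa = 21.79 MPa
alluvium: 2009 kg/m³ × 9.8 m/s² × 709 m = 1.396×10^7 Pa = 13.96 MPa
gypsum: 2312 kg/m³ × 9.8 m/s² × 1246 m = 2.823×10^7 Pa = 28.23 MPa
granite: 2713 kg/m³ × 9.8 m/s² × 31160 m = 8.285×10^8 Pa = 828.5 MPa
upper-mantle rock: 3290 kg/m³ × 9.8 m/s² × 38980 m = 1.257×10^9 Pa = 1257 MPa
Total = 21.79 + 13.96 + 28.23 + 828.5 + 1257 = 2149.2 MPa

2150 MPa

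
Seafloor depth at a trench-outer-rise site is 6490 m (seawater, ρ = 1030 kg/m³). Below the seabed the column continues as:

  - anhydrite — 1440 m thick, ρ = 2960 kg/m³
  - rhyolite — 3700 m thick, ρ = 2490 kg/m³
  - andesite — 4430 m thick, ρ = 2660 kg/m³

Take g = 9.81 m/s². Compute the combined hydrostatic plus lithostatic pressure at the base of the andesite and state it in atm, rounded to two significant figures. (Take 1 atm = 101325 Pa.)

3100 atm

seawater: 1030 kg/m³ × 9.81 m/s² × 6490 m = 6.558×10^7 Pa = 647.2 atm
anhydrite: 2960 kg/m³ × 9.81 m/s² × 1440 m = 4.181×10^7 Pa = 412.7 atm
rhyolite: 2490 kg/m³ × 9.81 m/s² × 3700 m = 9.038×10^7 Pa = 892.0 atm
andesite: 2660 kg/m³ × 9.81 m/s² × 4430 m = 1.156×10^8 Pa = 1141 atm
Total = 647.2 + 412.7 + 892.0 + 1141 = 3092.7 atm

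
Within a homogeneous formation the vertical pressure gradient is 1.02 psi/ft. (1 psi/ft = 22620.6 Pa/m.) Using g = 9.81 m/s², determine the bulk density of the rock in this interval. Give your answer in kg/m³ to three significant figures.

2350 kg/m³

ρ = (dP/dz)/g = 1.02 psi/ft / 9.81 m/s² = 23073 Pa/m / 9.81 m/s² = 2352.0 kg/m³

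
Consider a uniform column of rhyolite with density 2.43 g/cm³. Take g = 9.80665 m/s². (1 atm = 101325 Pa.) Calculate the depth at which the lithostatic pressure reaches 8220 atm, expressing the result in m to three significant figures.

h = P/(ρg) = 8220 atm / (2430 kg/m³ × 9.80665 m/s²) = 8.329×10^8 Pa / 23830 Pa/m = 34951 m

35000 m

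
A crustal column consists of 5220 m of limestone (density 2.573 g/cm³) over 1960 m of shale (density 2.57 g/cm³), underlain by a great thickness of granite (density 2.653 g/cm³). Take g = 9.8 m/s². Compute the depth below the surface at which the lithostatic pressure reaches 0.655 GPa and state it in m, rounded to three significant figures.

25400 m

Pressure at base of upper layers: 2573×9.8×5220 + 2570×9.8×1960 = 1.810×10^8 Pa = 0.1810 GPa
Remaining pressure to be supplied by granite: 6.550×10^8 − 1.810×10^8 = 4.740×10^8 Pa
Additional depth in granite = 4.740×10^8 Pa / (2653 kg/m³ × 9.8 m/s²) = 18232 m
Total depth = 7180 m + 18232 m = 25412 m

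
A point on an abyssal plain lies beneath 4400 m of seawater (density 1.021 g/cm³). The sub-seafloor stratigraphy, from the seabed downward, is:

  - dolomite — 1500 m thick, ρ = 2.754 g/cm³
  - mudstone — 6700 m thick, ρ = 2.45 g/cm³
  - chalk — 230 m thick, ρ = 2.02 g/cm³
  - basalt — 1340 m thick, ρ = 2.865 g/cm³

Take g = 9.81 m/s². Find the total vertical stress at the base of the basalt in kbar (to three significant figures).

2.88 kbar

seawater: 1021 kg/m³ × 9.81 m/s² × 4400 m = 4.407×10^7 Pa = 0.4407 kbar
dolomite: 2754 kg/m³ × 9.81 m/s² × 1500 m = 4.053×10^7 Pa = 0.4053 kbar
mudstone: 2450 kg/m³ × 9.81 m/s² × 6700 m = 1.610×10^8 Pa = 1.610 kbar
chalk: 2020 kg/m³ × 9.81 m/s² × 230 m = 4.558×10^6 Pa = 0.04558 kbar
basalt: 2865 kg/m³ × 9.81 m/s² × 1340 m = 3.766×10^7 Pa = 0.3766 kbar
Total = 0.4407 + 0.4053 + 1.610 + 0.04558 + 0.3766 = 2.8785 kbar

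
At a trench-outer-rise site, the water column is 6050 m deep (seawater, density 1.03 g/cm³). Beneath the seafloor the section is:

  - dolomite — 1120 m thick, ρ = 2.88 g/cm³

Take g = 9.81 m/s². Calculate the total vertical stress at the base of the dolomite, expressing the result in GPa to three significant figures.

seawater: 1030 kg/m³ × 9.81 m/s² × 6050 m = 6.113×10^7 Pa = 0.06113 GPa
dolomite: 2880 kg/m³ × 9.81 m/s² × 1120 m = 3.164×10^7 Pa = 0.03164 GPa
Total = 0.06113 + 0.03164 = 0.092774 GPa

0.0928 GPa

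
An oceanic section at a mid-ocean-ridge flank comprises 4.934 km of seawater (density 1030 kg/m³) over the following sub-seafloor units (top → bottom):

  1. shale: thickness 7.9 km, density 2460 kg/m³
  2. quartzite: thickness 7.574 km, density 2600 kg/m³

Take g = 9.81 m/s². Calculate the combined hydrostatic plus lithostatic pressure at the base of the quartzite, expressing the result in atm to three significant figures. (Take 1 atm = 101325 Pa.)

4280 atm

seawater: 1030 kg/m³ × 9.81 m/s² × 4934 m = 4.985×10^7 Pa = 492.0 atm
shale: 2460 kg/m³ × 9.81 m/s² × 7900 m = 1.906×10^8 Pa = 1882 atm
quartzite: 2600 kg/m³ × 9.81 m/s² × 7574 m = 1.932×10^8 Pa = 1907 atm
Total = 492.0 + 1882 + 1907 = 4280.1 atm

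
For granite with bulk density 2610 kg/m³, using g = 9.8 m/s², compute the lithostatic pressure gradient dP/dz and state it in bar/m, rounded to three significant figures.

0.256 bar/m

dP/dz = ρg = 2610 kg/m³ × 9.8 m/s² = 25578 Pa/m
= 25578 Pa/m × (1 bar/m / 1.0000×10^5 Pa/m) = 0.25578 bar/m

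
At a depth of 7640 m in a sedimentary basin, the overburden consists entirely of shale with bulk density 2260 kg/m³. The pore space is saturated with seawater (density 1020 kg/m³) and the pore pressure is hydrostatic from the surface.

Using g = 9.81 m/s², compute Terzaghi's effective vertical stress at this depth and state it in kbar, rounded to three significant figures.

0.929 kbar

Overburden (lithostatic) stress σ_v:
shale: 2260 kg/m³ × 9.81 m/s² × 7640 m = 1.694×10^8 Pa = 169.4 MPa
Pore pressure P_p = 1020 kg/m³ × 9.81 m/s² × 7640 m = 7.645×10^7 Pa = 76.45 MPa
Effective stress σ' = σ_v − P_p = 169.4 − 76.45 = 92.936 MPa = 0.92936 kbar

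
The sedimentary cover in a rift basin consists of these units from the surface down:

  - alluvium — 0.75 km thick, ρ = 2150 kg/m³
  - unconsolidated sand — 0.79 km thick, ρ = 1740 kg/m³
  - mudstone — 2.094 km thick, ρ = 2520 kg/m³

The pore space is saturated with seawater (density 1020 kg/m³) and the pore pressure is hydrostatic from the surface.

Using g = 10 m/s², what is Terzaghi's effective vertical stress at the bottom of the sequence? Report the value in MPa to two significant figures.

46 MPa

Overburden (lithostatic) stress σ_v:
alluvium: 2150 kg/m³ × 10 m/s² × 750 m = 1.613×10^7 Pa = 16.12 MPa
unconsolidated sand: 1740 kg/m³ × 10 m/s² × 790 m = 1.375×10^7 Pa = 13.75 MPa
mudstone: 2520 kg/m³ × 10 m/s² × 2094 m = 5.277×10^7 Pa = 52.77 MPa
Total = 16.12 + 13.75 + 52.77 = 82.640 MPa
Pore pressure P_p = 1020 kg/m³ × 10 m/s² × 3634 m = 3.707×10^7 Pa = 37.07 MPa
Effective stress σ' = σ_v − P_p = 82.64 − 37.07 = 45.573 MPa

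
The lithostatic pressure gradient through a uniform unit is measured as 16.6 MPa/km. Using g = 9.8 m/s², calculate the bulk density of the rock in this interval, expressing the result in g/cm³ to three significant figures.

1.69 g/cm³

ρ = (dP/dz)/g = 16.6 MPa/km / 9.8 m/s² = 16600 Pa/m / 9.8 m/s² = 1693.9 kg/m³
= 1.694 g/cm³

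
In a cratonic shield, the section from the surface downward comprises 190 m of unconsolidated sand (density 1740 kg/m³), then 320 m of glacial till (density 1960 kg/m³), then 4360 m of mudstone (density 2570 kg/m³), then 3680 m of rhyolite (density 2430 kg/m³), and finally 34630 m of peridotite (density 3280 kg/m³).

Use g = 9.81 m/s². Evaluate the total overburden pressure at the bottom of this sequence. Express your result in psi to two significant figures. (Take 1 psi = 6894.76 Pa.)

190000 psi

unconsolidated sand: 1740 kg/m³ × 9.81 m/s² × 190 m = 3.243×10^6 Pa = 470.4 psi
glacial till: 1960 kg/m³ × 9.81 m/s² × 320 m = 6.153×10^6 Pa = 892.4 psi
mudstone: 2570 kg/m³ × 9.81 m/s² × 4360 m = 1.099×10^8 Pa = 15943 psi
rhyolite: 2430 kg/m³ × 9.81 m/s² × 3680 m = 8.772×10^7 Pa = 12723 psi
peridotite: 3280 kg/m³ × 9.81 m/s² × 34630 m = 1.114×10^9 Pa = 1.616×10^5 psi
Total = 470.4 + 892.4 + 15943 + 12723 + 1.616×10^5 = 1.9164×10^5 psi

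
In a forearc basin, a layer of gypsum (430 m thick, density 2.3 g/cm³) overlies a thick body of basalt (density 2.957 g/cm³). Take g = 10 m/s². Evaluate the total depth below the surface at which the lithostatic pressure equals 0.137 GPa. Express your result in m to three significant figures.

Pressure at base of upper layers: 2300×10×430 = 9.890×10^6 Pa = 9.890×10^-3 GPa
Remaining pressure to be supplied by basalt: 1.370×10^8 − 9.890×10^6 = 1.271×10^8 Pa
Additional depth in basalt = 1.271×10^8 Pa / (2957 kg/m³ × 10 m/s²) = 4298.6 m
Total depth = 430 m + 4298.6 m = 4728.6 m

4730 m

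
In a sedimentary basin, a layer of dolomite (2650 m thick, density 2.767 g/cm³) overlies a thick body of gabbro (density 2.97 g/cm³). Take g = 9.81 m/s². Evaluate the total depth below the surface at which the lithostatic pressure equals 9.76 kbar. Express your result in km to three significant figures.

33.7 km

Pressure at base of upper layers: 2767×9.81×2650 = 7.193×10^7 Pa = 0.7193 kbar
Remaining pressure to be supplied by gabbro: 9.760×10^8 − 7.193×10^7 = 9.041×10^8 Pa
Additional depth in gabbro = 9.041×10^8 Pa / (2970 kg/m³ × 9.81 m/s²) = 31030 m
Total depth = 2650 m + 31030 m = 33680 m
= 33.680 km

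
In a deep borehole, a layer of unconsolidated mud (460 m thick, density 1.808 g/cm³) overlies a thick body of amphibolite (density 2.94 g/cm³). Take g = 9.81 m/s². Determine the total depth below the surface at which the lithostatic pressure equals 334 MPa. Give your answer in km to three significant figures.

Pressure at base of upper layers: 1808×9.81×460 = 8.159×10^6 Pa = 8.159 MPa
Remaining pressure to be supplied by amphibolite: 3.340×10^8 − 8.159×10^6 = 3.258×10^8 Pa
Additional depth in amphibolite = 3.258×10^8 Pa / (2940 kg/m³ × 9.81 m/s²) = 11298 m
Total depth = 460 m + 11298 m = 11758 m
= 11.758 km

11.8 km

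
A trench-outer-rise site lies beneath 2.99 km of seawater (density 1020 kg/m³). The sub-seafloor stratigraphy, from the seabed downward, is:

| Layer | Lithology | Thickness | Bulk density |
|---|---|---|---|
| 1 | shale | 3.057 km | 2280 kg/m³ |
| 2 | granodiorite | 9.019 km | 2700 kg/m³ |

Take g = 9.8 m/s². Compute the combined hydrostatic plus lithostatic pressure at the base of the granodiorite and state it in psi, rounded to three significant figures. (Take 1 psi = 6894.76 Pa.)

48900 psi

seawater: 1020 kg/m³ × 9.8 m/s² × 2990 m = 2.989×10^7 Pa = 4335 psi
shale: 2280 kg/m³ × 9.8 m/s² × 3057 m = 6.831×10^7 Pa = 9907 psi
granodiorite: 2700 kg/m³ × 9.8 m/s² × 9019 m = 2.386×10^8 Pa = 34612 psi
Total = 4335 + 9907 + 34612 = 48854 psi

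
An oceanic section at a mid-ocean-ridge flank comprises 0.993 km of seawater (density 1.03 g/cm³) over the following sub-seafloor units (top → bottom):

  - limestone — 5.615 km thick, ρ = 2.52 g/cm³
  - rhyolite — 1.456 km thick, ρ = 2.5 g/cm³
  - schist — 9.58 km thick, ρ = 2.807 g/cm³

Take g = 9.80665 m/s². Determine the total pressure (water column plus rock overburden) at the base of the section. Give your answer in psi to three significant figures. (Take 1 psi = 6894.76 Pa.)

seawater: 1030 kg/m³ × 9.80665 m/s² × 993 m = 1.003×10^7 Pa = 1455 psi
limestone: 2520 kg/m³ × 9.80665 m/s² × 5615 m = 1.388×10^8 Pa = 20126 psi
rhyolite: 2500 kg/m³ × 9.80665 m/s² × 1456 m = 3.570×10^7 Pa = 5177 psi
schist: 2807 kg/m³ × 9.80665 m/s² × 9580 m = 2.637×10^8 Pa = 38248 psi
Total = 1455 + 20126 + 5177 + 38248 = 65006 psi

65000 psi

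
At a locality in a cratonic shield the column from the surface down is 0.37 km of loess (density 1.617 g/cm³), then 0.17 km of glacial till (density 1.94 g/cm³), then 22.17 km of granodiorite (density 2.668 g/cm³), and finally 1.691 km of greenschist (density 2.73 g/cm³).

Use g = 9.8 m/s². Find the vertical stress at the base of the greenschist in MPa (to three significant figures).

loess: 1617 kg/m³ × 9.8 m/s² × 370 m = 5.863×10^6 Pa = 5.863 MPa
glacial till: 1940 kg/m³ × 9.8 m/s² × 170 m = 3.232×10^6 Pa = 3.232 MPa
granodiorite: 2668 kg/m³ × 9.8 m/s² × 22170 m = 5.797×10^8 Pa = 579.7 MPa
greenschist: 2730 kg/m³ × 9.8 m/s² × 1691 m = 4.524×10^7 Pa = 45.24 MPa
Total = 5.863 + 3.232 + 579.7 + 45.24 = 634.00 MPa

634 MPa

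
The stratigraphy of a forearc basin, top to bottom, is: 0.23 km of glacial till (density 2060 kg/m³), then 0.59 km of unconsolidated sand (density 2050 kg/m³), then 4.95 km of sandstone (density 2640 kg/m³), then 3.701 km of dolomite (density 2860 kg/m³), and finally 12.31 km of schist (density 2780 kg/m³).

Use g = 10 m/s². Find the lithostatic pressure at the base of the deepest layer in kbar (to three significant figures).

glacial till: 2060 kg/m³ × 10 m/s² × 230 m = 4.738×10^6 Pa = 0.04738 kbar
unconsolidated sand: 2050 kg/m³ × 10 m/s² × 590 m = 1.210×10^7 Pa = 0.1210 kbar
sandstone: 2640 kg/m³ × 10 m/s² × 4950 m = 1.307×10^8 Pa = 1.307 kbar
dolomite: 2860 kg/m³ × 10 m/s² × 3701 m = 1.058×10^8 Pa = 1.058 kbar
schist: 2780 kg/m³ × 10 m/s² × 12310 m = 3.422×10^8 Pa = 3.422 kbar
Total = 0.04738 + 0.1210 + 1.307 + 1.058 + 3.422 = 5.9558 kbar

5.96 kbar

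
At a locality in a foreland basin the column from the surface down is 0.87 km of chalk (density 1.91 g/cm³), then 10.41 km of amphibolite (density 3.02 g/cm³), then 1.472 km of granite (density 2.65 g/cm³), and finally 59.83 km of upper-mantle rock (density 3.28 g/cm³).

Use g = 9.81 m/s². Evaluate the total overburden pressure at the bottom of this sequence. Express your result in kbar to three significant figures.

chalk: 1910 kg/m³ × 9.81 m/s² × 870 m = 1.630×10^7 Pa = 0.1630 kbar
amphibolite: 3020 kg/m³ × 9.81 m/s² × 10410 m = 3.084×10^8 Pa = 3.084 kbar
granite: 2650 kg/m³ × 9.81 m/s² × 1472 m = 3.827×10^7 Pa = 0.3827 kbar
upper-mantle rock: 3280 kg/m³ × 9.81 m/s² × 59830 m = 1.925×10^9 Pa = 19.25 kbar
Total = 0.1630 + 3.084 + 0.3827 + 19.25 = 22.881 kbar

22.9 kbar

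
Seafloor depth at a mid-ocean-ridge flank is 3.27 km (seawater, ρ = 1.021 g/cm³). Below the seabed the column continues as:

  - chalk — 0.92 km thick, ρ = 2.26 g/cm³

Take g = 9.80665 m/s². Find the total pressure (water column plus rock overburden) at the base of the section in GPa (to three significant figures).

0.0531 GPa

seawater: 1021 kg/m³ × 9.80665 m/s² × 3270 m = 3.274×10^7 Pa = 0.03274 GPa
chalk: 2260 kg/m³ × 9.80665 m/s² × 920 m = 2.039×10^7 Pa = 0.02039 GPa
Total = 0.03274 + 0.02039 = 0.053131 GPa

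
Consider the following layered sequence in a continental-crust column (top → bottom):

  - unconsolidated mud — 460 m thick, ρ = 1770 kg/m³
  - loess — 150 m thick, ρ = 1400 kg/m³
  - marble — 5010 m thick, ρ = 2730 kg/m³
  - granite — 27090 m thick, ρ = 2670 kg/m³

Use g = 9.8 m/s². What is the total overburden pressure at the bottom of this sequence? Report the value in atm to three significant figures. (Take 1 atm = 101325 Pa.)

unconsolidated mud: 1770 kg/m³ × 9.8 m/s² × 460 m = 7.979×10^6 Pa = 78.75 atm
loess: 1400 kg/m³ × 9.8 m/s² × 150 m = 2.058×10^6 Pa = 20.31 atm
marble: 2730 kg/m³ × 9.8 m/s² × 5010 m = 1.340×10^8 Pa = 1323 atm
granite: 2670 kg/m³ × 9.8 m/s² × 27090 m = 7.088×10^8 Pa = 6996 atm
Total = 78.75 + 20.31 + 1323 + 6996 = 8417.6 atm

8420 atm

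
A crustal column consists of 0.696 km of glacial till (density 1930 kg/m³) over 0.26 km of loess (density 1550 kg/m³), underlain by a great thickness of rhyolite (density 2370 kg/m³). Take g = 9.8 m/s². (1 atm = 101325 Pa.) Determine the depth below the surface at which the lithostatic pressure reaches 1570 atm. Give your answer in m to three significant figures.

Pressure at base of upper layers: 1930×9.8×696 + 1550×9.8×260 = 1.711×10^7 Pa = 168.9 atm
Remaining pressure to be supplied by rhyolite: 1.591×10^8 − 1.711×10^7 = 1.420×10^8 Pa
Additional depth in rhyolite = 1.420×10^8 Pa / (2370 kg/m³ × 9.8 m/s²) = 6112.4 m
Total depth = 956 m + 6112.4 m = 7068.4 m

7070 m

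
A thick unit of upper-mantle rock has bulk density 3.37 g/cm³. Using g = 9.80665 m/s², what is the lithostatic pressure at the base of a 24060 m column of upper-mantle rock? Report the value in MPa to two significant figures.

upper-mantle rock: 3370 kg/m³ × 9.80665 m/s² × 24060 m = 7.951×10^8 Pa = 795.1 MPa

800 MPa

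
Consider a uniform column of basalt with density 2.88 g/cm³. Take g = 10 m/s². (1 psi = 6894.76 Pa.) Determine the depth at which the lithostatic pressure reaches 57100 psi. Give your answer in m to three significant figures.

h = P/(ρg) = 57100 psi / (2880 kg/m³ × 10 m/s²) = 3.937×10^8 Pa / 28800 Pa/m = 13670 m

13700 m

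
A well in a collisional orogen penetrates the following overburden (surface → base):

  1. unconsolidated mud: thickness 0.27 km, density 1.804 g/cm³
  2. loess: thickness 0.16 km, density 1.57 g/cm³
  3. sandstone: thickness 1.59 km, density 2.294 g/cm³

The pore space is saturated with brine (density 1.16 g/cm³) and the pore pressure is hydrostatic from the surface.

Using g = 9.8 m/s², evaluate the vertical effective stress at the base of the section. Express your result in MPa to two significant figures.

20 MPa

Overburden (lithostatic) stress σ_v:
unconsolidated mud: 1804 kg/m³ × 9.8 m/s² × 270 m = 4.773×10^6 Pa = 4.773 MPa
loess: 1570 kg/m³ × 9.8 m/s² × 160 m = 2.462×10^6 Pa = 2.462 MPa
sandstone: 2294 kg/m³ × 9.8 m/s² × 1590 m = 3.575×10^7 Pa = 35.75 MPa
Total = 4.773 + 2.462 + 35.75 = 42.980 MPa
Pore pressure P_p = 1160 kg/m³ × 9.8 m/s² × 2020 m = 2.296×10^7 Pa = 22.96 MPa
Effective stress σ' = σ_v − P_p = 42.98 − 22.96 = 20.017 MPa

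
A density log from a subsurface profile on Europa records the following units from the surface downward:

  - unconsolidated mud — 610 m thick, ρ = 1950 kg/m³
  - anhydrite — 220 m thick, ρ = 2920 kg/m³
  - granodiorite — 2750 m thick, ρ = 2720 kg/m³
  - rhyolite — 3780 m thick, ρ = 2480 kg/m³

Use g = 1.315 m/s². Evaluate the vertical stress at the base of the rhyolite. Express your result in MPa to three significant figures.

24.6 MPa

unconsolidated mud: 1950 kg/m³ × 1.315 m/s² × 610 m = 1.564×10^6 Pa = 1.564 MPa
anhydrite: 2920 kg/m³ × 1.315 m/s² × 220 m = 8.448×10^5 Pa = 0.8448 MPa
granodiorite: 2720 kg/m³ × 1.315 m/s² × 2750 m = 9.836×10^6 Pa = 9.836 MPa
rhyolite: 2480 kg/m³ × 1.315 m/s² × 3780 m = 1.233×10^7 Pa = 12.33 MPa
Total = 1.564 + 0.8448 + 9.836 + 12.33 = 24.572 MPa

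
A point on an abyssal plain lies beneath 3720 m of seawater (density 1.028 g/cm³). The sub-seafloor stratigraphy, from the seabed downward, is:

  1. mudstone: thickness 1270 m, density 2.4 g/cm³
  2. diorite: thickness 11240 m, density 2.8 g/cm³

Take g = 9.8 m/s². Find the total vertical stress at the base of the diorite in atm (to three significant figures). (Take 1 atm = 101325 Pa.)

3710 atm

seawater: 1028 kg/m³ × 9.8 m/s² × 3720 m = 3.748×10^7 Pa = 369.9 atm
mudstone: 2400 kg/m³ × 9.8 m/s² × 1270 m = 2.987×10^7 Pa = 294.8 atm
diorite: 2800 kg/m³ × 9.8 m/s² × 11240 m = 3.084×10^8 Pa = 3044 atm
Total = 369.9 + 294.8 + 3044 = 3708.6 atm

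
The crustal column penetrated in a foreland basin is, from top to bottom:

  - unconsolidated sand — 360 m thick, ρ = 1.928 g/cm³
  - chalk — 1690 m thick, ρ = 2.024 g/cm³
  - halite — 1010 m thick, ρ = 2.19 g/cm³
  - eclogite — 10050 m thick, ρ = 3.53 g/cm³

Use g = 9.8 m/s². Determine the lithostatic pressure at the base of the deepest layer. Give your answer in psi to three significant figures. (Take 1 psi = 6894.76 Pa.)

unconsolidated sand: 1928 kg/m³ × 9.8 m/s² × 360 m = 6.802×10^6 Pa = 986.5 psi
chalk: 2024 kg/m³ × 9.8 m/s² × 1690 m = 3.352×10^7 Pa = 4862 psi
halite: 2190 kg/m³ × 9.8 m/s² × 1010 m = 2.168×10^7 Pa = 3144 psi
eclogite: 3530 kg/m³ × 9.8 m/s² × 10050 m = 3.477×10^8 Pa = 50425 psi
Total = 986.5 + 4862 + 3144 + 50425 = 59418 psi

59400 psi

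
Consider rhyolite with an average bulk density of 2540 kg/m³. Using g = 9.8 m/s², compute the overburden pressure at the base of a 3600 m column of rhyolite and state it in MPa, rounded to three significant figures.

rhyolite: 2540 kg/m³ × 9.8 m/s² × 3600 m = 8.961×10^7 Pa = 89.61 MPa

89.6 MPa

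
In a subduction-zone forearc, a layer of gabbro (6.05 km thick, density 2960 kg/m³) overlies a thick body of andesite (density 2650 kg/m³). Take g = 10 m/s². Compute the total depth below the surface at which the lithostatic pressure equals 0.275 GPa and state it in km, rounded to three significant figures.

Pressure at base of upper layers: 2960×10×6050 = 1.791×10^8 Pa = 0.1791 GPa
Remaining pressure to be supplied by andesite: 2.750×10^8 − 1.791×10^8 = 9.592×10^7 Pa
Additional depth in andesite = 9.592×10^7 Pa / (2650 kg/m³ × 10 m/s²) = 3619.6 m
Total depth = 6050 m + 3619.6 m = 9669.6 m
= 9.6696 km

9.67 km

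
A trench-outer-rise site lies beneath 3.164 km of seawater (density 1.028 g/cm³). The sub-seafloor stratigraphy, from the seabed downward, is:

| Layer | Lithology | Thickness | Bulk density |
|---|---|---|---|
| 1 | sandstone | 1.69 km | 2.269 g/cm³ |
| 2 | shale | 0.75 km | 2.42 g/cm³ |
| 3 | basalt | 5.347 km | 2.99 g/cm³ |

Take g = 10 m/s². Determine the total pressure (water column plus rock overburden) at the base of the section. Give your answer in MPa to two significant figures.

250 MPa

seawater: 1028 kg/m³ × 10 m/s² × 3164 m = 3.253×10^7 Pa = 32.53 MPa
sandstone: 2269 kg/m³ × 10 m/s² × 1690 m = 3.835×10^7 Pa = 38.35 MPa
shale: 2420 kg/m³ × 10 m/s² × 750 m = 1.815×10^7 Pa = 18.15 MPa
basalt: 2990 kg/m³ × 10 m/s² × 5347 m = 1.599×10^8 Pa = 159.9 MPa
Total = 32.53 + 38.35 + 18.15 + 159.9 = 248.90 MPa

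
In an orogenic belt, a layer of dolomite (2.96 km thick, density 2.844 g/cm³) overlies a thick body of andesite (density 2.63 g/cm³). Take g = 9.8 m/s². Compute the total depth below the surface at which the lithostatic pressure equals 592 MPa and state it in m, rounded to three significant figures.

22700 m

Pressure at base of upper layers: 2844×9.8×2960 = 8.250×10^7 Pa = 82.50 MPa
Remaining pressure to be supplied by andesite: 5.920×10^8 − 8.250×10^7 = 5.095×10^8 Pa
Additional depth in andesite = 5.095×10^8 Pa / (2630 kg/m³ × 9.8 m/s²) = 19768 m
Total depth = 2960 m + 19768 m = 22728 m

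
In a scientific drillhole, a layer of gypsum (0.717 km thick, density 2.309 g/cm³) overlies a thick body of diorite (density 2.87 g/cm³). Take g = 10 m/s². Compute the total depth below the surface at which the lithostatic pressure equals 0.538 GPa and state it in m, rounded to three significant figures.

18900 m

Pressure at base of upper layers: 2309×10×717 = 1.656×10^7 Pa = 0.01656 GPa
Remaining pressure to be supplied by diorite: 5.380×10^8 − 1.656×10^7 = 5.214×10^8 Pa
Additional depth in diorite = 5.214×10^8 Pa / (2870 kg/m³ × 10 m/s²) = 18169 m
Total depth = 717 m + 18169 m = 18886 m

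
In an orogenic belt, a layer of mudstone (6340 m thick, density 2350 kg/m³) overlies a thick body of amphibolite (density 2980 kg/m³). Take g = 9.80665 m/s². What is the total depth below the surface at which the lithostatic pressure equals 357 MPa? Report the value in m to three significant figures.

13600 m

Pressure at base of upper layers: 2350×9.80665×6340 = 1.461×10^8 Pa = 146.1 MPa
Remaining pressure to be supplied by amphibolite: 3.570×10^8 − 1.461×10^8 = 2.109×10^8 Pa
Additional depth in amphibolite = 2.109×10^8 Pa / (2980 kg/m³ × 9.80665 m/s²) = 7216.4 m
Total depth = 6340 m + 7216.4 m = 13556 m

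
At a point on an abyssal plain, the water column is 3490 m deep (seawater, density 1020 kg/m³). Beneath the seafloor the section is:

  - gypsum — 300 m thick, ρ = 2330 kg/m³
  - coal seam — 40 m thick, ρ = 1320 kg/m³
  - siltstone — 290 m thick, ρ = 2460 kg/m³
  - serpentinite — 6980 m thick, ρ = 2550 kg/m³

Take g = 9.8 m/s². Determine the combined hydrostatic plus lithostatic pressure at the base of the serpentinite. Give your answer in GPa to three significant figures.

0.224 GPa

seawater: 1020 kg/m³ × 9.8 m/s² × 3490 m = 3.489×10^7 Pa = 0.03489 GPa
gypsum: 2330 kg/m³ × 9.8 m/s² × 300 m = 6.850×10^6 Pa = 6.850×10^-3 GPa
coal seam: 1320 kg/m³ × 9.8 m/s² × 40 m = 5.174×10^5 Pa = 5.174×10^-4 GPa
siltstone: 2460 kg/m³ × 9.8 m/s² × 290 m = 6.991×10^6 Pa = 6.991×10^-3 GPa
serpentinite: 2550 kg/m³ × 9.8 m/s² × 6980 m = 1.744×10^8 Pa = 0.1744 GPa
Total = 0.03489 + 6.850×10^-3 + 5.174×10^-4 + 6.991×10^-3 + 0.1744 = 0.22368 GPa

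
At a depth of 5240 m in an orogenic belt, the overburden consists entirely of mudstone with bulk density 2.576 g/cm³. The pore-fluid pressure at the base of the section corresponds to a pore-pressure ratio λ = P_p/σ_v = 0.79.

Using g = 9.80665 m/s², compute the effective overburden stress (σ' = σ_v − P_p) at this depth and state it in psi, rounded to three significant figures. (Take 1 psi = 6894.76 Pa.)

4030 psi

Overburden (lithostatic) stress σ_v:
mudstone: 2576 kg/m³ × 9.80665 m/s² × 5240 m = 1.324×10^8 Pa = 132.4 MPa
Pore pressure P_p = λ·σ_v = 0.79 × 132.4 MPa = 104.6 MPa
Effective stress σ' = σ_v − P_p = 132.4 − 104.6 = 27.798 MPa = 4031.8 psi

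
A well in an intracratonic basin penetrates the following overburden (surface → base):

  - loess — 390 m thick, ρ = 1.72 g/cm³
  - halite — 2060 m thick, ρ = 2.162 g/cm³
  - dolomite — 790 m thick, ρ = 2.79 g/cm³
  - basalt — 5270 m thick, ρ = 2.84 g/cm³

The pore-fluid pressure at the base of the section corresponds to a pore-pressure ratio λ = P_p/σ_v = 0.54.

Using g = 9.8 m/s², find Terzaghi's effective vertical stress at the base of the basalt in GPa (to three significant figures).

Overburden (lithostatic) stress σ_v:
loess: 1720 kg/m³ × 9.8 m/s² × 390 m = 6.574×10^6 Pa = 6.574 MPa
halite: 2162 kg/m³ × 9.8 m/s² × 2060 m = 4.365×10^7 Pa = 43.65 MPa
dolomite: 2790 kg/m³ × 9.8 m/s² × 790 m = 2.160×10^7 Pa = 21.60 MPa
basalt: 2840 kg/m³ × 9.8 m/s² × 5270 m = 1.467×10^8 Pa = 146.7 MPa
Total = 6.574 + 43.65 + 21.60 + 146.7 = 218.50 MPa
Pore pressure P_p = λ·σ_v = 0.54 × 218.5 MPa = 118.0 MPa
Effective stress σ' = σ_v − P_p = 218.5 − 118.0 = 100.51 MPa = 0.10051 GPa

0.101 GPa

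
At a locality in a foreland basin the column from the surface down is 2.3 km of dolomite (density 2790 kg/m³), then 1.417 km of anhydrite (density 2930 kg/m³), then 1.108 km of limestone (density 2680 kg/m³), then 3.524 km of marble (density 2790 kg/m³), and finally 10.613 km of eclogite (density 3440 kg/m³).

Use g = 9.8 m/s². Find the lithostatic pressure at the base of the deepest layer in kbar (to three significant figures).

dolomite: 2790 kg/m³ × 9.8 m/s² × 2300 m = 6.289×10^7 Pa = 0.6289 kbar
anhydrite: 2930 kg/m³ × 9.8 m/s² × 1417 m = 4.069×10^7 Pa = 0.4069 kbar
limestone: 2680 kg/m³ × 9.8 m/s² × 1108 m = 2.910×10^7 Pa = 0.2910 kbar
marble: 2790 kg/m³ × 9.8 m/s² × 3524 m = 9.635×10^7 Pa = 0.9635 kbar
eclogite: 3440 kg/m³ × 9.8 m/s² × 10613 m = 3.578×10^8 Pa = 3.578 kbar
Total = 0.6289 + 0.4069 + 0.2910 + 0.9635 + 3.578 = 5.8681 kbar

5.87 kbar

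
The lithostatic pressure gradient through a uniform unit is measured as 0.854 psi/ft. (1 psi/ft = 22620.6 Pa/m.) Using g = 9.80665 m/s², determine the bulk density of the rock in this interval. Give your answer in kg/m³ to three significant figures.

1970 kg/m³

ρ = (dP/dz)/g = 0.854 psi/ft / 9.80665 m/s² = 19318 Pa/m / 9.80665 m/s² = 1969.9 kg/m³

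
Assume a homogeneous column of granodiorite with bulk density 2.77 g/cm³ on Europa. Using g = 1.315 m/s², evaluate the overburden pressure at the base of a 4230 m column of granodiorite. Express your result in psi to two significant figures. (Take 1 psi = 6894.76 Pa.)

granodiorite: 2770 kg/m³ × 1.315 m/s² × 4230 m = 1.541×10^7 Pa = 2235 psi

2200 psi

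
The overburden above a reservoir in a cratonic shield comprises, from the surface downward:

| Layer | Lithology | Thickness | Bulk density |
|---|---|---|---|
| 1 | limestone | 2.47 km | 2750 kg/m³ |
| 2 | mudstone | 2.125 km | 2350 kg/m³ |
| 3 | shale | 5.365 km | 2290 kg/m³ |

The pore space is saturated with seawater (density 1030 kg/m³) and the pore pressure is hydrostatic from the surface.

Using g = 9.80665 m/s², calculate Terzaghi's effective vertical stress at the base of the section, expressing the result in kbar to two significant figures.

1.4 kbar

Overburden (lithostatic) stress σ_v:
limestone: 2750 kg/m³ × 9.80665 m/s² × 2470 m = 6.661×10^7 Pa = 66.61 MPa
mudstone: 2350 kg/m³ × 9.80665 m/s² × 2125 m = 4.897×10^7 Pa = 48.97 MPa
shale: 2290 kg/m³ × 9.80665 m/s² × 5365 m = 1.205×10^8 Pa = 120.5 MPa
Total = 66.61 + 48.97 + 120.5 = 236.07 MPa
Pore pressure P_p = 1030 kg/m³ × 9.80665 m/s² × 9960 m = 1.006×10^8 Pa = 100.6 MPa
Effective stress σ' = σ_v − P_p = 236.1 − 100.6 = 135.46 MPa = 1.3546 kbar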